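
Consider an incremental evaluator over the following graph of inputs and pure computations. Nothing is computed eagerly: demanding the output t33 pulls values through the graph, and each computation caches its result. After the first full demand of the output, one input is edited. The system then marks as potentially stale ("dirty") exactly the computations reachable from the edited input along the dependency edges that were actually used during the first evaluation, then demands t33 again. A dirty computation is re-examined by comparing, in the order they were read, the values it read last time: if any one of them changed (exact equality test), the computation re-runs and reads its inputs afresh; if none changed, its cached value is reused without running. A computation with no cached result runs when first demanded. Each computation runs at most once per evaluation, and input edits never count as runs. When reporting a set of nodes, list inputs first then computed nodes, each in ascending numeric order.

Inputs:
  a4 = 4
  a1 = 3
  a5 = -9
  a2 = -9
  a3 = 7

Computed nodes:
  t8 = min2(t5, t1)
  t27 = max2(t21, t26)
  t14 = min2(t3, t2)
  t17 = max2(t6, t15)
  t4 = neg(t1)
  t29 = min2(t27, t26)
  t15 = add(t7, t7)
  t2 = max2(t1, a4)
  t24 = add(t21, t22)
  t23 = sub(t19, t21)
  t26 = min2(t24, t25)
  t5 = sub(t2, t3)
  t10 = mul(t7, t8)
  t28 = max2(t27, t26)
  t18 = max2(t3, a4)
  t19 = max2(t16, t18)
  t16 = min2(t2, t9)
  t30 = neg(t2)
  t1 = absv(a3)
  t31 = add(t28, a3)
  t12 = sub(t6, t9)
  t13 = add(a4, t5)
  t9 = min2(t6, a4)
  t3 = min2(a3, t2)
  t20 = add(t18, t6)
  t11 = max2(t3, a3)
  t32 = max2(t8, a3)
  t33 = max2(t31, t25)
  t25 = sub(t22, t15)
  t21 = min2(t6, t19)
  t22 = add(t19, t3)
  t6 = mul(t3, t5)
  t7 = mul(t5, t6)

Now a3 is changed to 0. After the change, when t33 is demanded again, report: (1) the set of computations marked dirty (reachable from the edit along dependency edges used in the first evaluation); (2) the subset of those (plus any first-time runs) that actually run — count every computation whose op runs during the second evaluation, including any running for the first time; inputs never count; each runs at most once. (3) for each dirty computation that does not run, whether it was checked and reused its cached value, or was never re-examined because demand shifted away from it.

Initial pass — values computed on the first demand:
  t1 = absv(7) = 7
  t2 = max2(7, 4) = 7
  t3 = min2(7, 7) = 7
  t5 = sub(7, 7) = 0
  t6 = mul(7, 0) = 0
  t7 = mul(0, 0) = 0
  t9 = min2(0, 4) = 0
  t15 = add(0, 0) = 0
  t16 = min2(7, 0) = 0
  t18 = max2(7, 4) = 7
  t19 = max2(0, 7) = 7
  t21 = min2(0, 7) = 0
  t22 = add(7, 7) = 14
  t24 = add(0, 14) = 14
  t25 = sub(14, 0) = 14
  t26 = min2(14, 14) = 14
  t27 = max2(0, 14) = 14
  t28 = max2(14, 14) = 14
  t31 = add(14, 7) = 21
  t33 = max2(21, 14) = 21

Second demand — change propagation:
  t1: re-runs because a3 7->0; new result 0.
  t2: re-runs because t1 7->0; new result 4.
  t3: re-runs because a3 7->0; t2 7->4; new result 0.
  t5: re-runs because t2 7->4; t3 7->0; new result 4.
  t6: re-runs because t3 7->0; t5 0->4; new result 0 (unchanged).
  t7: re-runs because t5 0->4; new result 0 (unchanged).
  t9: re-examined; everything it read last time is the same (t6 unchanged, a4 unchanged) — cache 0 kept, no run.
  t15: re-examined; everything it read last time is the same (t7 unchanged, t7 unchanged) — cache 0 kept, no run.
  t16: re-runs because t2 7->4; new result 0 (unchanged).
  t18: re-runs because t3 7->0; new result 4.
  t19: re-runs because t18 7->4; new result 4.
  t21: re-runs because t19 7->4; new result 0 (unchanged).
  t22: re-runs because t19 7->4; t3 7->0; new result 4.
  t24: re-runs because t22 14->4; new result 4.
  t25: re-runs because t22 14->4; new result 4.
  t26: re-runs because t24 14->4; t25 14->4; new result 4.
  t27: re-runs because t26 14->4; new result 4.
  t28: re-runs because t27 14->4; t26 14->4; new result 4.
  t31: re-runs because t28 14->4; a3 7->0; new result 4.
  t33: re-runs because t31 21->4; t25 14->4; new result 4.

The important point: at t9 every value read last time is unchanged, so the dirty flag clears without a run.

Dirty set: t1, t2, t3, t5, t6, t7, t9, t15, t16, t18, t19, t21, t22, t24, t25, t26, t27, t28, t31, t33.
Run set: t1, t2, t3, t5, t6, t7, t16, t18, t19, t21, t22, t24, t25, t26, t27, t28, t31, t33 (18 run).
Re-examined without running (cache reused): t9, t15.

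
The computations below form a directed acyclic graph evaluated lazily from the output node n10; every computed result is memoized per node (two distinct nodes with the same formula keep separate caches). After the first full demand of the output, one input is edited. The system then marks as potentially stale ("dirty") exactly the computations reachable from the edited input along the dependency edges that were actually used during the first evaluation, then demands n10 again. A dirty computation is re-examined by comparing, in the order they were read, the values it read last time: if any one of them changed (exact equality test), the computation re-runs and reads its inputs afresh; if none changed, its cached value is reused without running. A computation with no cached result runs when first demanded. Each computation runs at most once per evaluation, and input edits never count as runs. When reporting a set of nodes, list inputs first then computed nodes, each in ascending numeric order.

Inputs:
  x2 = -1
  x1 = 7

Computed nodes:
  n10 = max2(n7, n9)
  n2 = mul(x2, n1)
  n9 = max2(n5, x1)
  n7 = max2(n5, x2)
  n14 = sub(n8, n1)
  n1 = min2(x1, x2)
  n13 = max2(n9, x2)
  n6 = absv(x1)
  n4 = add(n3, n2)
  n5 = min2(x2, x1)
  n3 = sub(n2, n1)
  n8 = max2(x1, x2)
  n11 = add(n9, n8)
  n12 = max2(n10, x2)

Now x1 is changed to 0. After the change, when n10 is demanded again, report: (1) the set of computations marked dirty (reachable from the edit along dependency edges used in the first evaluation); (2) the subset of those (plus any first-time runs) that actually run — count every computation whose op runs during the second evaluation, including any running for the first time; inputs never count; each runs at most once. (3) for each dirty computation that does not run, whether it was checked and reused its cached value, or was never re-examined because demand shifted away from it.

First demand of the output computes:
  n5 = min2(-1, 7) = -1
  n7 = max2(-1, -1) = -1
  n9 = max2(-1, 7) = 7
  n10 = max2(-1, 7) = 7

After the edit, cleaning proceeds:
  n5: a read changed (x1 7->0) — executes, giving -1 — identical to its old value.
  n7: dirty, but its reads are unchanged (n5 unchanged, x2 unchanged); cached -1 stands.
  n9: a read changed (x1 7->0) — executes, giving 0.
  n10: a read changed (n9 7->0) — executes, giving 0.

Note where the cutoff bites: n7 is checked, finds nothing changed, and keeps its cache.

The edit dirties: n5, n7, n9, n10.
3 computations run: n5, n9, n10.
Cache hits after checking: n7.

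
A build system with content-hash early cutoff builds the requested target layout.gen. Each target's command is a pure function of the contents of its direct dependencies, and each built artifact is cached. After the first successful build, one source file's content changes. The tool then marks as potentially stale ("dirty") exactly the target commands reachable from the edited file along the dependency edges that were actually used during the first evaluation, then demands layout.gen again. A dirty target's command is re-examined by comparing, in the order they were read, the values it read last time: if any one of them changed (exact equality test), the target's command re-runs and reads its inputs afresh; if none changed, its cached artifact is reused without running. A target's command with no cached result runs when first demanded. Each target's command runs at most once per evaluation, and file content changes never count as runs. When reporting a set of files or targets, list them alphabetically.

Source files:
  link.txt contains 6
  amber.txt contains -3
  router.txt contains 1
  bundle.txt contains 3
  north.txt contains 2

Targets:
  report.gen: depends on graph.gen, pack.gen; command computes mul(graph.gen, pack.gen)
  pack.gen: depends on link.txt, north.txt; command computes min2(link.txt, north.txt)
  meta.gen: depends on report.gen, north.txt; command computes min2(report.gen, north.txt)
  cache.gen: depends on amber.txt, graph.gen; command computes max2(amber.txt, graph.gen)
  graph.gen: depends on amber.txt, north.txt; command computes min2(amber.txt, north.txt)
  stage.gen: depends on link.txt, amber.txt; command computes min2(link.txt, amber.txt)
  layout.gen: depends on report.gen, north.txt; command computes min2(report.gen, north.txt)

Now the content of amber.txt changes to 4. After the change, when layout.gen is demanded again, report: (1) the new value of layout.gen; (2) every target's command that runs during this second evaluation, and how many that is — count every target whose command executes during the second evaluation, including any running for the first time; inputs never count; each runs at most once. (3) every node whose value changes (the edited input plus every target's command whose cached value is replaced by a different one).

First evaluation (everything demanded from the output):
  graph.gen = min2(-3, 2) = -3
  pack.gen = min2(6, 2) = 2
  report.gen = mul(-3, 2) = -6
  layout.gen = min2(-6, 2) = -6

Propagation after the edit:
  graph.gen: runs — amber.txt -3->4; result 2.
  report.gen: runs — graph.gen -3->2; result 4.
  layout.gen: runs — report.gen -6->4; result 2.

New value of layout.gen: 2.
Target commands that run: graph.gen, layout.gen, report.gen — 3 in total.
Values that change: amber.txt, graph.gen, layout.gen, report.gen.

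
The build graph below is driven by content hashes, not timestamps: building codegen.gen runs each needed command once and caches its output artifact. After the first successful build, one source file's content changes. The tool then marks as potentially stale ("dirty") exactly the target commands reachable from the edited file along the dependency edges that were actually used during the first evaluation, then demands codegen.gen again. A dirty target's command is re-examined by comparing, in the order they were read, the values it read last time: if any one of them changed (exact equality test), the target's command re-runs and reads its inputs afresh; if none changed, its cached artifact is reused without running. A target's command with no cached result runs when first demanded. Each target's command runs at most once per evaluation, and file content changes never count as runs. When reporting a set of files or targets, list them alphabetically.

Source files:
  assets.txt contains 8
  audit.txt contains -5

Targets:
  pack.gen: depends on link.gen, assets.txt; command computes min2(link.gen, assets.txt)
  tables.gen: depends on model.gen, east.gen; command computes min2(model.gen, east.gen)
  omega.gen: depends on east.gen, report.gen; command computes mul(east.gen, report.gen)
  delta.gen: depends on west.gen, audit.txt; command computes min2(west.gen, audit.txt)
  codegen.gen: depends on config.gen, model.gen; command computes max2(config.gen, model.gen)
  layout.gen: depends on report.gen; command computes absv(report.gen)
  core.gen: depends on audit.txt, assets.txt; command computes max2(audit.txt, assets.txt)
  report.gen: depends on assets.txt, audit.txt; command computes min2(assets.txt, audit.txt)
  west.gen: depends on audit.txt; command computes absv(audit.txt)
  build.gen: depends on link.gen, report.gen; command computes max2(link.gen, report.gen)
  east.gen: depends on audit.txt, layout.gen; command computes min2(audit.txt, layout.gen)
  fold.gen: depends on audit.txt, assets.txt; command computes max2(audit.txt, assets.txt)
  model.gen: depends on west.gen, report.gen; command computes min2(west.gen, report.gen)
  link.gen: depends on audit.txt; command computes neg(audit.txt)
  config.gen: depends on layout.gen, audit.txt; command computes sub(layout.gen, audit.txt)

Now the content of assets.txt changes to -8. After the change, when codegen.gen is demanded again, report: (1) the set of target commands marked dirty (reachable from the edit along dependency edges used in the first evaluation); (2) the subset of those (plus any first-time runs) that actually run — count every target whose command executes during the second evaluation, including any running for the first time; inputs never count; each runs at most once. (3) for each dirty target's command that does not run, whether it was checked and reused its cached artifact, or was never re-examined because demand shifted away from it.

Initial pass — values computed on the first demand:
  report.gen = min2(8, -5) = -5
  layout.gen = absv(-5) = 5
  config.gen = sub(5, -5) = 10
  west.gen = absv(-5) = 5
  model.gen = min2(5, -5) = -5
  codegen.gen = max2(10, -5) = 10

Second demand — change propagation:
  report.gen: re-runs because assets.txt 8->-8; new result -8.
  layout.gen: re-runs because report.gen -5->-8; new result 8.
  config.gen: re-runs because layout.gen 5->8; new result 13.
  model.gen: re-runs because report.gen -5->-8; new result -8.
  codegen.gen: re-runs because config.gen 10->13; model.gen -5->-8; new result 13.

Dirty set: codegen.gen, config.gen, layout.gen, model.gen, report.gen.
Run set: codegen.gen, config.gen, layout.gen, model.gen, report.gen (5 run).
All dirty target commands ended up running.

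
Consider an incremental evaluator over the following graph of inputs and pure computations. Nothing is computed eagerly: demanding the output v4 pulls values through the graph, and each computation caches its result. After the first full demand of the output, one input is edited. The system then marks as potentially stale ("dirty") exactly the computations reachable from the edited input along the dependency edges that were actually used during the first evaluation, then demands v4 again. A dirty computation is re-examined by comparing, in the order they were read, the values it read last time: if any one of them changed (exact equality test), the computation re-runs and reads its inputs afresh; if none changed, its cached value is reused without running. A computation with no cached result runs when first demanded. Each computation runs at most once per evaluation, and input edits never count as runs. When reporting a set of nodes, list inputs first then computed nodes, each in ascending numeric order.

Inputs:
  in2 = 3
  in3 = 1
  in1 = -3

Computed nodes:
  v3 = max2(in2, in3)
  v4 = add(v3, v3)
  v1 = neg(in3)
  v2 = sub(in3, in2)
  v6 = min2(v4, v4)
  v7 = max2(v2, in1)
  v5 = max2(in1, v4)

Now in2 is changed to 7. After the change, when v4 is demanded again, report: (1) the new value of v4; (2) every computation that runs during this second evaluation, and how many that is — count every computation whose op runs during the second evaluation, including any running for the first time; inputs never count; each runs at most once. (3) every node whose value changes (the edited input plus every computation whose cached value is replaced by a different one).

v4 now evaluates to 14.
Run set: v3, v4 (2 run).
Changed values: in2, v3, v4.

Initial pass — values computed on the first demand:
  v3 = max2(3, 1) = 3
  v4 = add(3, 3) = 6

Second demand — change propagation:
  v3: re-runs because in2 3->7; new result 7.
  v4: re-runs because v3 3->7; v3 3->7; new result 14.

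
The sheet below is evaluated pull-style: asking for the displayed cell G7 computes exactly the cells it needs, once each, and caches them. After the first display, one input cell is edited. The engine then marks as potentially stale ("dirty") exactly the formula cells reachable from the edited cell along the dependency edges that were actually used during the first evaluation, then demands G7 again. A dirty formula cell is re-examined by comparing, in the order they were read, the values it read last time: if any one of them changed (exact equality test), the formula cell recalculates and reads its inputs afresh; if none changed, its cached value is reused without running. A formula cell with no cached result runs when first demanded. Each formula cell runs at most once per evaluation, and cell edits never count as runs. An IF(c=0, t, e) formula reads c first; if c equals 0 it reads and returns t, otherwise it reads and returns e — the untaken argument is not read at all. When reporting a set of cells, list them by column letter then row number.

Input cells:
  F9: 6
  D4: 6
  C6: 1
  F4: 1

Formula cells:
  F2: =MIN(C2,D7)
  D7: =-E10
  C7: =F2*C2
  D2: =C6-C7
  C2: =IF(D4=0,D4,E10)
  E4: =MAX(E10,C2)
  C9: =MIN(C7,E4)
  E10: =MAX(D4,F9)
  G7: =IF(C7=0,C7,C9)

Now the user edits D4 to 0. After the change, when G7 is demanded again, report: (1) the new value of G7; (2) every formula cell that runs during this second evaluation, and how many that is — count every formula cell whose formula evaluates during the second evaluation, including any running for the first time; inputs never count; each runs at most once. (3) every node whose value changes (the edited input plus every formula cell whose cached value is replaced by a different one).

First demand of the output computes:
  E10 = MAX(6, 6) = 6
  C2 = IF(D4=0: D4=6 -> else branch E10) = 6
  D7 = -(6) = -6
  E4 = MAX(6, 6) = 6
  F2 = MIN(6, -6) = -6
  C7 = -6 * 6 = -36
  C9 = MIN(-36, 6) = -36
  G7 = IF(C7=0: C7=-36 -> else branch C9) = -36

After the edit, cleaning proceeds:
  E10: a read changed (D4 6->0) — executes, giving 6 — identical to its old value.
  C2: a read changed (D4 6->0) — executes, giving 0.
  D7: dirty, but its reads are unchanged (E10 unchanged); cached -6 stands.
  E4: stays stale; no demand reaches it after the flip.
  F2: a read changed (C2 6->0) — executes, giving -6 — identical to its old value.
  C7: a read changed (C2 6->0) — executes, giving 0.
  C9: stays stale; no demand reaches it after the flip.
  G7: a read changed (C7 -36->0) — executes, giving 0.

Note the branch switch — demand abandons C9, E4, which are never re-examined.

Demanding G7 again yields 0.
5 formula cells run: C2, C7, E10, F2, G7.
The nodes whose values change: C2, C7, D4, G7.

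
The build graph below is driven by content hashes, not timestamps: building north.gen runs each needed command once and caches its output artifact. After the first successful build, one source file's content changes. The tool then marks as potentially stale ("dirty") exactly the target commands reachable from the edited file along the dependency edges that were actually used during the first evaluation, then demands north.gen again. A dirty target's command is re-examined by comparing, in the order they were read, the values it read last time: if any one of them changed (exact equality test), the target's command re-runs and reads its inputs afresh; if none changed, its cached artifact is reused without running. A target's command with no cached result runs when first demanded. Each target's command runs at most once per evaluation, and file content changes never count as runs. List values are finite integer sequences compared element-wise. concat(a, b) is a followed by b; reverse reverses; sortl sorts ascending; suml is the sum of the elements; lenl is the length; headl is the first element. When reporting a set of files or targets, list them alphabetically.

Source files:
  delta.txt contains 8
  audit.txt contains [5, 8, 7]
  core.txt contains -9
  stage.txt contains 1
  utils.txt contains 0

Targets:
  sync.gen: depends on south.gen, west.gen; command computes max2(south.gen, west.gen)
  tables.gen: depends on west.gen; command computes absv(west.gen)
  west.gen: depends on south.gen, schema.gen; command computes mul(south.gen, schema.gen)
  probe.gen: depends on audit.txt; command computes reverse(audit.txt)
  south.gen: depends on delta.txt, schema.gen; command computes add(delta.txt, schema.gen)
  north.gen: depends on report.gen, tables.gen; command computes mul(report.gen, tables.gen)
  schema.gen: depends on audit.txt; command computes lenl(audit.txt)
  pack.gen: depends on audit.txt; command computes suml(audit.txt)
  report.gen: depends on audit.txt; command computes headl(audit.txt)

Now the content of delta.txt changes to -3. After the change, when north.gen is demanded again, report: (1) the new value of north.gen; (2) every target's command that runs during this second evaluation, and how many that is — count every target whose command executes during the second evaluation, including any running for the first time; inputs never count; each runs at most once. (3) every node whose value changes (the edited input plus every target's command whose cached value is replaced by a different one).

Initial pass — values computed on the first demand:
  report.gen = headl([5, 8, 7]) = 5
  schema.gen = lenl([5, 8, 7]) = 3
  south.gen = add(8, 3) = 11
  west.gen = mul(11, 3) = 33
  tables.gen = absv(33) = 33
  north.gen = mul(5, 33) = 165

Second demand — change propagation:
  south.gen: re-runs because delta.txt 8->-3; new result 0.
  west.gen: re-runs because south.gen 11->0; new result 0.
  tables.gen: re-runs because west.gen 33->0; new result 0.
  north.gen: re-runs because tables.gen 33->0; new result 0.

north.gen now evaluates to 0.
Run set: north.gen, south.gen, tables.gen, west.gen (4 run).
Changed values: delta.txt, north.gen, south.gen, tables.gen, west.gen.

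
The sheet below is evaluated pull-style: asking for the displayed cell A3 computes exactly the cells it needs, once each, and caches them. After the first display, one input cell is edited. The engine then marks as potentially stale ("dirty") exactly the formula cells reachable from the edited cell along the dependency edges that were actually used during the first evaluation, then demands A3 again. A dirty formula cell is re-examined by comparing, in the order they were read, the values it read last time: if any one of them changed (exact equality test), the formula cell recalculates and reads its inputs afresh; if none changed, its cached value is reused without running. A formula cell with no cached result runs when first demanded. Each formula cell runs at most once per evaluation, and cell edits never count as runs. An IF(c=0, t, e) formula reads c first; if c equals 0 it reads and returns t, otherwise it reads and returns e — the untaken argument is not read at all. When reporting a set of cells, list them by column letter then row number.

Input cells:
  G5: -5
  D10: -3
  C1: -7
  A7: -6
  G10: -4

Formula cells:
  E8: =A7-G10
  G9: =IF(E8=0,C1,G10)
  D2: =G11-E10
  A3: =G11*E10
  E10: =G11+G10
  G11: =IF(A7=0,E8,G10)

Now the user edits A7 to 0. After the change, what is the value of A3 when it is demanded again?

Demanding A3 again yields 0.
Note the branch switch — E8 had no cache and runs now for the first time.

First demand of the output computes:
  G11 = IF(A7=0: A7=-6 -> else branch G10) = -4
  E10 = -4 + -4 = -8
  A3 = -4 * -8 = 32

After the edit, cleaning proceeds:
  E8: had never run; runs now, result 4.
  G11: a read changed (A7 -6->0) — executes, giving 4.
  E10: a read changed (G11 -4->4) — executes, giving 0.
  A3: a read changed (G11 -4->4; E10 -8->0) — executes, giving 0.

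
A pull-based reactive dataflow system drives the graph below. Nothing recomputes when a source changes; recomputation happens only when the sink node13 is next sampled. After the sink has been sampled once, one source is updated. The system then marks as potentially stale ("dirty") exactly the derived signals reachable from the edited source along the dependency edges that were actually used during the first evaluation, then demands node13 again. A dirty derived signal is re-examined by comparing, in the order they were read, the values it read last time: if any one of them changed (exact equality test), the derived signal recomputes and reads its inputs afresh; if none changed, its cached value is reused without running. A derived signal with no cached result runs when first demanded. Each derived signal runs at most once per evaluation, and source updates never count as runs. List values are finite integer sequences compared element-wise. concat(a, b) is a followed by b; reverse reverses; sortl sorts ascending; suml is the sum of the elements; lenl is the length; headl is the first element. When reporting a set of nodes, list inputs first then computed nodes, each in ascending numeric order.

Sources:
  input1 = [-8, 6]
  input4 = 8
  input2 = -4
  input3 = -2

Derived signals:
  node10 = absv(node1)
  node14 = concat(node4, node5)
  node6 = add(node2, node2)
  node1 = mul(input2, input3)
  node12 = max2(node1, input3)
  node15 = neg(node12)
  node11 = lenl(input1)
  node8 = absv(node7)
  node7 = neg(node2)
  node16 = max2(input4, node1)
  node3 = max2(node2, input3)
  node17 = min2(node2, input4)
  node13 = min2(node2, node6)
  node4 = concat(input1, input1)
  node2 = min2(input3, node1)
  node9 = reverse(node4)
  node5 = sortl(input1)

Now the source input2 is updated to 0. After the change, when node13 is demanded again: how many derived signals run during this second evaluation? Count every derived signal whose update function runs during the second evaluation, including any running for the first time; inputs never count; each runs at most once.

Derived signals that run: node1, node2 — 2 in total.
Key observation: the change is absorbed at node2 — it re-runs but produces the same value, and the output's value is unchanged.

First evaluation (everything demanded from the output):
  node1 = mul(-4, -2) = 8
  node2 = min2(-2, 8) = -2
  node6 = add(-2, -2) = -4
  node13 = min2(-2, -4) = -4

Propagation after the edit:
  node1: runs — input2 -4->0; result 0.
  node2: runs — node1 8->0; result -2 (same value as before).
  node6: checked — values it read are unchanged (node2 unchanged, node2 unchanged); reused cached -4 without running.
  node13: checked — values it read are unchanged (node2 unchanged, node6 unchanged); reused cached -4 without running.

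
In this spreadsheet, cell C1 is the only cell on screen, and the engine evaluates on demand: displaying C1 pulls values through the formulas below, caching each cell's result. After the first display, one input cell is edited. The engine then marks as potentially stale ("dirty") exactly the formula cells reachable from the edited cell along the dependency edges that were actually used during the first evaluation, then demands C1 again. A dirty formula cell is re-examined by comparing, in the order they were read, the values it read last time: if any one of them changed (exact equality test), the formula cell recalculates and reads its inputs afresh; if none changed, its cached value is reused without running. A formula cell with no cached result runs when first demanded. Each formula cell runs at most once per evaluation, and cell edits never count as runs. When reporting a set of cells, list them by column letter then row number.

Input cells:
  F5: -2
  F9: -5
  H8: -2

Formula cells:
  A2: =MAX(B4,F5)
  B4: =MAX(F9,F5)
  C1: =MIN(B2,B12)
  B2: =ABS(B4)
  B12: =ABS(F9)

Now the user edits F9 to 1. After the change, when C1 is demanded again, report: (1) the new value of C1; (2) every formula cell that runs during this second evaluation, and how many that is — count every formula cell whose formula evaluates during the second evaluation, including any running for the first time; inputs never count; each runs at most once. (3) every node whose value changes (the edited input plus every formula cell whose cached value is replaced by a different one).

C1 now evaluates to 1.
Run set: B2, B4, B12, C1 (4 run).
Changed values: B2, B4, B12, C1, F9.

Initial pass — values computed on the first demand:
  B4 = MAX(-5, -2) = -2
  B2 = ABS(-2) = 2
  B12 = ABS(-5) = 5
  C1 = MIN(2, 5) = 2

Second demand — change propagation:
  B4: re-runs because F9 -5->1; new result 1.
  B2: re-runs because B4 -2->1; new result 1.
  B12: re-runs because F9 -5->1; new result 1.
  C1: re-runs because B2 2->1; B12 5->1; new result 1.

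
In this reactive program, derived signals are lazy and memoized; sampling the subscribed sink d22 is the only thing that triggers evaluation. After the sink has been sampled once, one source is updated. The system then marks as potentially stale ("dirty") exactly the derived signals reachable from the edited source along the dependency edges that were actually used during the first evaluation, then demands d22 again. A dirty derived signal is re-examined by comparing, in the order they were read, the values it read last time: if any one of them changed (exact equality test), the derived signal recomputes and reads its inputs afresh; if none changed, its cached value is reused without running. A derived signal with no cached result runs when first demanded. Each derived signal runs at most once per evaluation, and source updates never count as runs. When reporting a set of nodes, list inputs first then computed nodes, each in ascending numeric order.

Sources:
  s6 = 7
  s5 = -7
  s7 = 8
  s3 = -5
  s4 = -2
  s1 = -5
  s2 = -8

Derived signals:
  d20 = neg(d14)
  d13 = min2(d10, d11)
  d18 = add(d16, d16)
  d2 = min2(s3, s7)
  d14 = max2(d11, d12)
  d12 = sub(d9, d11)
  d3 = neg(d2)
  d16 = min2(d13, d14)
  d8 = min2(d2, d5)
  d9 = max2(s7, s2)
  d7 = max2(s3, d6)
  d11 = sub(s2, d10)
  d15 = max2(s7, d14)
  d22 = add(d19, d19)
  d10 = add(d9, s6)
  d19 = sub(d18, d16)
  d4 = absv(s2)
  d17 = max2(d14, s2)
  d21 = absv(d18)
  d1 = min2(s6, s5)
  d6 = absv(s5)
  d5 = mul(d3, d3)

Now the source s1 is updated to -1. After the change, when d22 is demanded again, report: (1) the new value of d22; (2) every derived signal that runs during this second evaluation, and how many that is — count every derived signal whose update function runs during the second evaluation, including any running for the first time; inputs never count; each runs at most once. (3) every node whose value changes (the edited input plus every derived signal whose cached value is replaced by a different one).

Demanding d22 again yields -46.
0 derived signals run: none.
The nodes whose values change: s1.
Note the shortcut — nothing in the graph depends on s1 at all, so no recomputation happens.

First demand of the output computes:
  d9 = max2(8, -8) = 8
  d10 = add(8, 7) = 15
  d11 = sub(-8, 15) = -23
  d12 = sub(8, -23) = 31
  d13 = min2(15, -23) = -23
  d14 = max2(-23, 31) = 31
  d16 = min2(-23, 31) = -23
  d18 = add(-23, -23) = -46
  d19 = sub(-46, -23) = -23
  d22 = add(-23, -23) = -46

After the edit, cleaning proceeds:
  no node depends on s1 at all; the second demand re-runs nothing.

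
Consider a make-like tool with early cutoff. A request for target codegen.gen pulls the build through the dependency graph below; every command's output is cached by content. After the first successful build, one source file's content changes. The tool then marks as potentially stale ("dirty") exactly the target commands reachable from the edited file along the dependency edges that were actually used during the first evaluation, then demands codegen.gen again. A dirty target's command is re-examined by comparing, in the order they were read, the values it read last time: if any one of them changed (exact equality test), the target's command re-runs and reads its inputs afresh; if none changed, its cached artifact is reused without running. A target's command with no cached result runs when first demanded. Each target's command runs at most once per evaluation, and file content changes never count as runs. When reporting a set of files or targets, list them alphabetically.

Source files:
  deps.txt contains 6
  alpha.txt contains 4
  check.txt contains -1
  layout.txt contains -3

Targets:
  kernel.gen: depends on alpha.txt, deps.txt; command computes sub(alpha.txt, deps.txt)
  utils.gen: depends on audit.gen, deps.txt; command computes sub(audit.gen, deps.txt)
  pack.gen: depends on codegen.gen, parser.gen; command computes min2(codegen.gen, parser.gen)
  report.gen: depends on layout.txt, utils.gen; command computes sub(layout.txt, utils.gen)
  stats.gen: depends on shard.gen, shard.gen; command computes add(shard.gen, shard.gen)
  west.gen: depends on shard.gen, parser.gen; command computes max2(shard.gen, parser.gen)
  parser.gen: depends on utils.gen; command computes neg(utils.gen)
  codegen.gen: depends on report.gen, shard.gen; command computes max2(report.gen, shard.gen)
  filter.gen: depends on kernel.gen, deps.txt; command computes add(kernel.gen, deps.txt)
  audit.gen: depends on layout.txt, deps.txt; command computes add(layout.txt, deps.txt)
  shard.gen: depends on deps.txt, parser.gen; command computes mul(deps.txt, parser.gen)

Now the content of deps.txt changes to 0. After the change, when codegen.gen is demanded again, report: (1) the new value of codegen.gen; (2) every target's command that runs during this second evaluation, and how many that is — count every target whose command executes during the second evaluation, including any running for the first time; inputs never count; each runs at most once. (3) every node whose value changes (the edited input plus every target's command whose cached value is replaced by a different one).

First demand of the output computes:
  audit.gen = add(-3, 6) = 3
  utils.gen = sub(3, 6) = -3
  parser.gen = neg(-3) = 3
  report.gen = sub(-3, -3) = 0
  shard.gen = mul(6, 3) = 18
  codegen.gen = max2(0, 18) = 18

After the edit, cleaning proceeds:
  audit.gen: a read changed (deps.txt 6->0) — executes, giving -3.
  utils.gen: a read changed (audit.gen 3->-3; deps.txt 6->0) — executes, giving -3 — identical to its old value.
  parser.gen: dirty, but its reads are unchanged (utils.gen unchanged); cached 3 stands.
  report.gen: dirty, but its reads are unchanged (layout.txt unchanged, utils.gen unchanged); cached 0 stands.
  shard.gen: a read changed (deps.txt 6->0) — executes, giving 0.
  codegen.gen: a read changed (shard.gen 18->0) — executes, giving 0.

Note where the cutoff bites: report.gen is checked, finds nothing changed, and keeps its cache.

Demanding codegen.gen again yields 0.
4 target commands run: audit.gen, codegen.gen, shard.gen, utils.gen.
The nodes whose values change: audit.gen, codegen.gen, deps.txt, shard.gen.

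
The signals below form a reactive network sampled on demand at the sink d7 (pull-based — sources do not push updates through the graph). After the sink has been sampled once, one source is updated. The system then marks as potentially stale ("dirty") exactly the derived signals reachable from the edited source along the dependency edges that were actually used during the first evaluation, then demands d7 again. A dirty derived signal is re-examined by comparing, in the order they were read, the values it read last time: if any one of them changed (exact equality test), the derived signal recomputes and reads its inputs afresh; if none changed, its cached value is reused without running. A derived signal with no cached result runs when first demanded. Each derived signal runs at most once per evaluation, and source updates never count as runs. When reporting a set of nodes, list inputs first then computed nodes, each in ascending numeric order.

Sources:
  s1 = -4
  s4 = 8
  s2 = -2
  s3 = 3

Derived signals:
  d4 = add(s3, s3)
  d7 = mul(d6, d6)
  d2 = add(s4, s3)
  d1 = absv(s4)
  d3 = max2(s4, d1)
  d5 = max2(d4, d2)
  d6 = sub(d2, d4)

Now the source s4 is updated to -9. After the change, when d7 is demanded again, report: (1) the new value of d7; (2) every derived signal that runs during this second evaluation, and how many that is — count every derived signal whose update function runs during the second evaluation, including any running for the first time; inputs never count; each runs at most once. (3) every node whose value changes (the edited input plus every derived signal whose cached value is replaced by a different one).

Initial pass — values computed on the first demand:
  d2 = add(8, 3) = 11
  d4 = add(3, 3) = 6
  d6 = sub(11, 6) = 5
  d7 = mul(5, 5) = 25

Second demand — change propagation:
  d2: re-runs because s4 8->-9; new result -6.
  d6: re-runs because d2 11->-6; new result -12.
  d7: re-runs because d6 5->-12; d6 5->-12; new result 144.

d7 now evaluates to 144.
Run set: d2, d6, d7 (3 run).
Changed values: s4, d2, d6, d7.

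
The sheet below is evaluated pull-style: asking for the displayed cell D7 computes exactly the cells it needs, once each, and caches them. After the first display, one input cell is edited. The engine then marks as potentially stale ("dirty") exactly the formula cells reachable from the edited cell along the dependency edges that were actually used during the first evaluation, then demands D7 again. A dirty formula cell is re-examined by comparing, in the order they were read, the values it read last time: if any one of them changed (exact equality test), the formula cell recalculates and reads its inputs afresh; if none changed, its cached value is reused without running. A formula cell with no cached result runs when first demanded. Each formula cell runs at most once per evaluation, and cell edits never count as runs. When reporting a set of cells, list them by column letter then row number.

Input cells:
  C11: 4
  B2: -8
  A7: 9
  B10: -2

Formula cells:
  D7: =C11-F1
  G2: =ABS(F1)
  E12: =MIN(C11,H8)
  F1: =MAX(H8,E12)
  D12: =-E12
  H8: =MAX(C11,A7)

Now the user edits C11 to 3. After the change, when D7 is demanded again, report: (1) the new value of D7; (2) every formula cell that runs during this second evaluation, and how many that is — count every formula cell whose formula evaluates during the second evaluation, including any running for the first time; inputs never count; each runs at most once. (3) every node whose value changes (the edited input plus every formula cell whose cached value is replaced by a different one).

First demand of the output computes:
  H8 = MAX(4, 9) = 9
  E12 = MIN(4, 9) = 4
  F1 = MAX(9, 4) = 9
  D7 = 4 - 9 = -5

After the edit, cleaning proceeds:
  H8: a read changed (C11 4->3) — executes, giving 9 — identical to its old value.
  E12: a read changed (C11 4->3) — executes, giving 3.
  F1: a read changed (E12 4->3) — executes, giving 9 — identical to its old value.
  D7: a read changed (C11 4->3) — executes, giving -6.

Demanding D7 again yields -6.
4 formula cells run: D7, E12, F1, H8.
The nodes whose values change: C11, D7, E12.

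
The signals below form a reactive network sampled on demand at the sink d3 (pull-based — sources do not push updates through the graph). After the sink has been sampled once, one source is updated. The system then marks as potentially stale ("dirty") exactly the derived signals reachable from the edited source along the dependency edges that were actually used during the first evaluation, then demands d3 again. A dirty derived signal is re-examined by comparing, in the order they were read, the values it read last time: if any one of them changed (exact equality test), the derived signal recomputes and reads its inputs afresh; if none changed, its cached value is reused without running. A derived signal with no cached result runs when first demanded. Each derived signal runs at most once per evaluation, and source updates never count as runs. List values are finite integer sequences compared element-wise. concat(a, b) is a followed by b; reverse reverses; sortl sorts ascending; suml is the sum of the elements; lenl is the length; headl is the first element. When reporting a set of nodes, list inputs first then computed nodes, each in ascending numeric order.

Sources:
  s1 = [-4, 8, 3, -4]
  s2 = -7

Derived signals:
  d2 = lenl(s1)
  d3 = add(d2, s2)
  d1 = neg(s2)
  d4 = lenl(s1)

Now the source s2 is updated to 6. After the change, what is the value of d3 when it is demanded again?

Initial pass — values computed on the first demand:
  d2 = lenl([-4, 8, 3, -4]) = 4
  d3 = add(4, -7) = -3

Second demand — change propagation:
  d3: re-runs because s2 -7->6; new result 10.

d3 now evaluates to 10.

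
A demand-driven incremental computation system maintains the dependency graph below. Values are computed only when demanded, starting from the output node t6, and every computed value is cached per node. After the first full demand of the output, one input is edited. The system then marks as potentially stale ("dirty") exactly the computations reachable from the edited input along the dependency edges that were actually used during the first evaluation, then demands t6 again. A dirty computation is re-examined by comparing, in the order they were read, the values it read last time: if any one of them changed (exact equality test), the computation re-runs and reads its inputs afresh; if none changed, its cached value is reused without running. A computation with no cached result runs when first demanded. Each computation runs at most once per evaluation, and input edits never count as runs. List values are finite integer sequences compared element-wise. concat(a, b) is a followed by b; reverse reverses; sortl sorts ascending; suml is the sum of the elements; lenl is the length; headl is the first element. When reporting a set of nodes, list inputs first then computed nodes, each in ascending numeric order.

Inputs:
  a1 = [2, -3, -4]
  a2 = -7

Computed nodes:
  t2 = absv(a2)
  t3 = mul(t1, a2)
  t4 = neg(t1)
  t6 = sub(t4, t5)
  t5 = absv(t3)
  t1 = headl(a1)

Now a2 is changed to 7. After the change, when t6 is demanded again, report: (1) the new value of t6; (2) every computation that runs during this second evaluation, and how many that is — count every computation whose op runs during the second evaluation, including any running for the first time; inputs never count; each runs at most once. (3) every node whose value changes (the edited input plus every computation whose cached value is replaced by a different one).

First evaluation (everything demanded from the output):
  t1 = headl([2, -3, -4]) = 2
  t3 = mul(2, -7) = -14
  t4 = neg(2) = -2
  t5 = absv(-14) = 14
  t6 = sub(-2, 14) = -16

Propagation after the edit:
  t3: runs — a2 -7->7; result 14.
  t5: runs — t3 -14->14; result 14 (same value as before).
  t6: checked — values it read are unchanged (t4 unchanged, t5 unchanged); reused cached -16 without running.

Key observation: the change is absorbed at t5 — it re-runs but produces the same value, and the output's value is unchanged.

New value of t6: -16.
Computations that run: t3, t5 — 2 in total.
Values that change: a2, t3.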